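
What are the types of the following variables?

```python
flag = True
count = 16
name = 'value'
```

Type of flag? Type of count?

flag is bool; count is int

bool, int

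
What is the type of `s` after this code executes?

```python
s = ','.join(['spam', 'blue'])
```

str.join() returns str

str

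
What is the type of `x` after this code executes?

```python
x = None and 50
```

'and' returns first falsy value (None)

NoneType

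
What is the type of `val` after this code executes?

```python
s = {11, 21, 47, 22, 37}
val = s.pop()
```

Popping from a set of ints returns int

int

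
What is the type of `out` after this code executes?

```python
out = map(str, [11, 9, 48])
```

map() returns a map iterator object

map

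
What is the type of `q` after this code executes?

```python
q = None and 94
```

'and' returns first falsy value (None)

NoneType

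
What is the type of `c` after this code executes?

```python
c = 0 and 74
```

'and' returns the first falsy value (0, which is int)

int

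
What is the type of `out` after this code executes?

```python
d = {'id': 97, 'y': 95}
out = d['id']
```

Accessing dict[str, int] with key 'id' returns int value 97

int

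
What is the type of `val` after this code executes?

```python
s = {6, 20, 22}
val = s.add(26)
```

set.add() returns None (mutates in place)

NoneType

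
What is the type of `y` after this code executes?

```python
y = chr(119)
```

chr() returns str (single character)

str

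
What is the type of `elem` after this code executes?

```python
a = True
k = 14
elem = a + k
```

bool + int returns int (True is 1, so 1 + 14 = 15)

int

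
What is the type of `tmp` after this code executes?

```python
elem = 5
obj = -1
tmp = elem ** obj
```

int ** negative int returns float

float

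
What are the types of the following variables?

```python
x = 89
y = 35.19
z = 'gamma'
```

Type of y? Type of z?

y is float; z is str

float, str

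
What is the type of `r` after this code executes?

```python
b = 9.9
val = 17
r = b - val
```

float - int returns float (9.9 - 17 = -7.1)

float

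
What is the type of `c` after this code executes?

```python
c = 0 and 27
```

'and' returns the first falsy value (0, which is int)

int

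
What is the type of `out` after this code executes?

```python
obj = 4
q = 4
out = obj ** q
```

int ** positive int returns int (4 ** 4 = 256)

int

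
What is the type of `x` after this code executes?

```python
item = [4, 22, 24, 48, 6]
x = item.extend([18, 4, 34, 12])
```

list.extend() returns None

NoneType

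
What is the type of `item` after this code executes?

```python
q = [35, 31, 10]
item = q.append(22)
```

list.append() returns None (mutates in place)

NoneType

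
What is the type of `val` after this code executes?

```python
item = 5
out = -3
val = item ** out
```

int ** negative int returns float

float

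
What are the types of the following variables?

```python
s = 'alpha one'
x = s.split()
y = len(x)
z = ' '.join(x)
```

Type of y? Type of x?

len() returns int; str.split() returns list

int, list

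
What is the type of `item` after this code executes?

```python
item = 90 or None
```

'or' returns first truthy value (90, int)

int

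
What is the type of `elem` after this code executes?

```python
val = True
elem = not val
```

'not' always returns bool

bool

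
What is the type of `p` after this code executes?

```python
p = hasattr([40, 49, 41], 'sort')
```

hasattr() returns bool

bool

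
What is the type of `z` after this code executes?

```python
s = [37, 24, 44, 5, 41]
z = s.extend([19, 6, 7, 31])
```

list.extend() returns None

NoneType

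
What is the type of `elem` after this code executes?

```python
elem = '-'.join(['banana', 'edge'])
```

str.join() returns str

str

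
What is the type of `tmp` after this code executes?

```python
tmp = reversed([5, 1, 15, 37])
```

reversed() on a list returns a list_reverseiterator

list_reverseiterator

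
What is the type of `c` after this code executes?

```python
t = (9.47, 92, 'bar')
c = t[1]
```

Index 1 of tuple is 92 which is int

int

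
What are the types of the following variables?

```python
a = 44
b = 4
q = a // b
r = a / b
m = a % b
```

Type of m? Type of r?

int % int returns int; int / int returns float

int, float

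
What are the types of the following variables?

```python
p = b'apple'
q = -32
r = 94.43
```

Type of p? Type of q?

p is bytes; q is int

bytes, int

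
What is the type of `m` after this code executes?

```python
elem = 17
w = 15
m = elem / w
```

int / int always returns float in Python 3 (17 / 15 = 1.13333)

float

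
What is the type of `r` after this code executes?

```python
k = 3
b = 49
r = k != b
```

Comparison operators return bool

bool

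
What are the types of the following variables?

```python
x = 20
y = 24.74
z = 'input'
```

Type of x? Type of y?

x is int; y is float

int, float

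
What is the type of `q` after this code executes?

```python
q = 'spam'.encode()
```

str.encode() returns bytes

bytes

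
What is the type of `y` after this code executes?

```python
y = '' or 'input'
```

'or' returns first truthy value ('input', which is str)

str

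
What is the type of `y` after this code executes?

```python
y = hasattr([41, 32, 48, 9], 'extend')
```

hasattr() returns bool

bool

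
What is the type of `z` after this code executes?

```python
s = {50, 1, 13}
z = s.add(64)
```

set.add() returns None (mutates in place)

NoneType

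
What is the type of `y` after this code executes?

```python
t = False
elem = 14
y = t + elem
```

bool + int returns int (False is 0, so 0 + 14 = 14)

int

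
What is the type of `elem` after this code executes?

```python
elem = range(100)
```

range() returns a range object

range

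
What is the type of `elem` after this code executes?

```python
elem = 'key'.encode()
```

str.encode() returns bytes

bytes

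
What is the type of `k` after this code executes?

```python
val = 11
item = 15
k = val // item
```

int // int returns int (11 // 15 = 0)

int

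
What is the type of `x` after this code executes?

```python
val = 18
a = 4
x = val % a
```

int % int returns int (18 % 4 = 2)

int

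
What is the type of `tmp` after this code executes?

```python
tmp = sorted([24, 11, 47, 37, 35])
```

sorted() always returns list

list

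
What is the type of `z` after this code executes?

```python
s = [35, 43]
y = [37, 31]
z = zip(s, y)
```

zip() returns a zip iterator object

zip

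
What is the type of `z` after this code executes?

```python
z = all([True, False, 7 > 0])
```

all() returns bool

bool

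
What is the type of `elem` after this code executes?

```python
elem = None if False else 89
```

Ternary: condition is False, else branch (89) taken → int

int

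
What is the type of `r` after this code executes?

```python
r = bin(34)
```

bin() returns str representation

str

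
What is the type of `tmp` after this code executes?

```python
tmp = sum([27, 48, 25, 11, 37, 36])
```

sum() of ints returns int

int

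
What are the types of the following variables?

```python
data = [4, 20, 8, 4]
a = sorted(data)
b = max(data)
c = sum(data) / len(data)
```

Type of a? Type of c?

sorted() returns list; int / int returns float

list, float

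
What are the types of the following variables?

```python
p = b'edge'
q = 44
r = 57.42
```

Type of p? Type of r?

p is bytes; r is float

bytes, float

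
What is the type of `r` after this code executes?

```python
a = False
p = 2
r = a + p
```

bool + int returns int (False is 0, so 0 + 2 = 2)

int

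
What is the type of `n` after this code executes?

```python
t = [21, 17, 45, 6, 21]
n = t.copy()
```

list.copy() returns list

list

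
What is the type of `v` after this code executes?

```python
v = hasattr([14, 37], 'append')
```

hasattr() returns bool

bool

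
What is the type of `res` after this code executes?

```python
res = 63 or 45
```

'or' returns the first truthy value (63, which is int)

int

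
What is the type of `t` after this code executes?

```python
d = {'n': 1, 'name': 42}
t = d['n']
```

Accessing dict[str, int] with key 'n' returns int value 1

int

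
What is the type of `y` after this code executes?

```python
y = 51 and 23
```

'and' returns the last value when all truthy (23, which is int)

int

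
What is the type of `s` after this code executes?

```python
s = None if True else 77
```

Ternary: condition is True, if branch (None) taken → NoneType

NoneType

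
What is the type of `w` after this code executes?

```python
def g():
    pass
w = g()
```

A function with no return statement returns None

NoneType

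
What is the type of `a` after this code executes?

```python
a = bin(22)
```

bin() returns str representation

str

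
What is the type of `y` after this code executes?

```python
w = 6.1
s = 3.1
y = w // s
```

float // float returns float (floor division preserves float type)

float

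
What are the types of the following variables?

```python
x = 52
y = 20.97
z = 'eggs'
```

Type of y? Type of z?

y is float; z is str

float, str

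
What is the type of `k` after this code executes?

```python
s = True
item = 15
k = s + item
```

bool + int returns int (True is 1, so 1 + 15 = 16)

int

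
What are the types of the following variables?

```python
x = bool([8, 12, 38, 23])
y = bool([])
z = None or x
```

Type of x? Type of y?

bool() returns bool; bool() returns bool

bool, bool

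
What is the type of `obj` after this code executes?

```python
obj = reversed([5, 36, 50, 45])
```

reversed() on a list returns a list_reverseiterator

list_reverseiterator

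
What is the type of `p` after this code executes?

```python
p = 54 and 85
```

'and' returns the last value when all truthy (85, which is int)

int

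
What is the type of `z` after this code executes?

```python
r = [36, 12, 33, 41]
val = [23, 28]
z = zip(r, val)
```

zip() returns a zip iterator object

zip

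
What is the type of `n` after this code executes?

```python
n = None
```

None has type NoneType

NoneType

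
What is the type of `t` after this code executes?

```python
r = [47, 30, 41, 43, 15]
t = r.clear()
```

list.clear() returns None

NoneType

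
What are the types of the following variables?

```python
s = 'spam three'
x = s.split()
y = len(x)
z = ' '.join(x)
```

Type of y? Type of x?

len() returns int; str.split() returns list

int, list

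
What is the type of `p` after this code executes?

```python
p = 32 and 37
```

'and' returns the last value when all truthy (37, which is int)

int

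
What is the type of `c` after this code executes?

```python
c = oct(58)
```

oct() returns str representation

str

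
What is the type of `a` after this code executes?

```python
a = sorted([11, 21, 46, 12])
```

sorted() always returns list

list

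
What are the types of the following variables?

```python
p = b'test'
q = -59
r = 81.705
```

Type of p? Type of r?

p is bytes; r is float

bytes, float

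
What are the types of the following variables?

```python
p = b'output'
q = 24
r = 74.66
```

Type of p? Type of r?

p is bytes; r is float

bytes, float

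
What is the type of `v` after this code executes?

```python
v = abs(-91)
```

abs() of int returns int

int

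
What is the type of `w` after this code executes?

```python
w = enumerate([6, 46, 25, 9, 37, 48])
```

enumerate() returns an enumerate iterator object

enumerate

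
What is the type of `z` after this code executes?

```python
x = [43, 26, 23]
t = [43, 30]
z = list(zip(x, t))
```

list(zip(...)) returns a list of tuples

list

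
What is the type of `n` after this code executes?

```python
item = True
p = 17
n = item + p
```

bool + int returns int (True is 1, so 1 + 17 = 18)

int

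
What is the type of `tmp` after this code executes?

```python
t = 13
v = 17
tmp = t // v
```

int // int returns int (13 // 17 = 0)

int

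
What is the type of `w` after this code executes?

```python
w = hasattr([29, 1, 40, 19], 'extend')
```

hasattr() returns bool

bool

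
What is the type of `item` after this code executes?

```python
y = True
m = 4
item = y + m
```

bool + int returns int (True is 1, so 1 + 4 = 5)

int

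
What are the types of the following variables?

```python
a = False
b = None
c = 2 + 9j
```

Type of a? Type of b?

a is bool; b is NoneType

bool, NoneType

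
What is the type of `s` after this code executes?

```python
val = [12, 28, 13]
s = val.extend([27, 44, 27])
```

list.extend() returns None

NoneType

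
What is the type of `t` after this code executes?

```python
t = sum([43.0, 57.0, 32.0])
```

sum() of floats returns float

float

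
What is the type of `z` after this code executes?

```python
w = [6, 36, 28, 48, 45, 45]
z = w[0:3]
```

Slicing a list always returns a list

list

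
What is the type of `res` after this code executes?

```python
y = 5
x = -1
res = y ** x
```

int ** negative int returns float

float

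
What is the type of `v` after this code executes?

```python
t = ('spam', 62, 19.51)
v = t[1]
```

Index 1 of tuple is 62 which is int

int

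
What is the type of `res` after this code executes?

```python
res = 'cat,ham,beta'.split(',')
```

str.split() returns list

list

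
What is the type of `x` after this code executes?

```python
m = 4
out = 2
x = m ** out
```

int ** positive int returns int (4 ** 2 = 16)

int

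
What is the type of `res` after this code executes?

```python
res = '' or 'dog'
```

'or' returns first truthy value ('dog', which is str)

str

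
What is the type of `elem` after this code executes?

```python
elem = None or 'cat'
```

'or' with None returns the other value ('cat', str)

str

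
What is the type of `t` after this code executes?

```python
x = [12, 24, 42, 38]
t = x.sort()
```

list.sort() returns None (sorts in place)

NoneType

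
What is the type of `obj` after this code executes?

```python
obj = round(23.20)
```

round() with no ndigits arg returns int

int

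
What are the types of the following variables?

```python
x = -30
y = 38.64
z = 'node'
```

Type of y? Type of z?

y is float; z is str

float, str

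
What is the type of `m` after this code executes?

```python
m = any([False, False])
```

any() returns bool

bool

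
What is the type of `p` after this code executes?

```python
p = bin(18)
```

bin() returns str representation

str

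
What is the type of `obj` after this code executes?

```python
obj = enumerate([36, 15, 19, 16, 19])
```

enumerate() returns an enumerate iterator object

enumerate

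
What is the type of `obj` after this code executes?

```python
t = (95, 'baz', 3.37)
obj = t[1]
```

Index 1 of tuple is 'baz' which is str

str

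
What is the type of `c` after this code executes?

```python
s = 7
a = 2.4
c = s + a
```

int + float returns float (7 + 2.4 = 9.4)

float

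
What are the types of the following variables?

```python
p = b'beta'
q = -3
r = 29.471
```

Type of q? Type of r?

q is int; r is float

int, float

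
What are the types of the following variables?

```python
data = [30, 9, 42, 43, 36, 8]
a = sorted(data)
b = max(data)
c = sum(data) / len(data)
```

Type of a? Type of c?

sorted() returns list; int / int returns float

list, float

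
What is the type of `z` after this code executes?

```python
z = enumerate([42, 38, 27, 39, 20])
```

enumerate() returns an enumerate iterator object

enumerate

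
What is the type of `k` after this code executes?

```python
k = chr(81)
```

chr() returns str (single character)

str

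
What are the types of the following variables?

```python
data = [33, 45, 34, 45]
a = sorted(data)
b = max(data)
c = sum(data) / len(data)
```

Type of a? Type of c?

sorted() returns list; int / int returns float

list, float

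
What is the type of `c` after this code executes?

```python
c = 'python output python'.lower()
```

str.lower() returns str

str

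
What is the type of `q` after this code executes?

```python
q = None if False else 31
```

Ternary: condition is False, else branch (31) taken → int

int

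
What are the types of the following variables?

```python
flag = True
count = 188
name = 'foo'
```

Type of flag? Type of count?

flag is bool; count is int

bool, int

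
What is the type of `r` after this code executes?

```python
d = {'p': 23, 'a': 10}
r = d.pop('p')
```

dict.pop() returns the value (int)

int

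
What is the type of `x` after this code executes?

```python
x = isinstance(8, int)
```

isinstance() returns bool

bool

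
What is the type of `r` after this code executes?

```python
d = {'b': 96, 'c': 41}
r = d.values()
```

.values() returns a dict_values view object

dict_values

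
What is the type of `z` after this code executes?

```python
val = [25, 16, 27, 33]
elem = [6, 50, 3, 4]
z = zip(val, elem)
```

zip() returns a zip iterator object

zip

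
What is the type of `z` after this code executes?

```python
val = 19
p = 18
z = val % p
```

int % int returns int (19 % 18 = 1)

int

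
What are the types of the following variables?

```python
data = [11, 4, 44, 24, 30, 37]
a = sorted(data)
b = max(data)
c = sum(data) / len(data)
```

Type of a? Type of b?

sorted() returns list; max of ints returns int

list, int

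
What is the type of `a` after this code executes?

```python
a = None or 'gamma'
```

'or' with None returns the other value ('gamma', str)

str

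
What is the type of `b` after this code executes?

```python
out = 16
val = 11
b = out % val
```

int % int returns int (16 % 11 = 5)

int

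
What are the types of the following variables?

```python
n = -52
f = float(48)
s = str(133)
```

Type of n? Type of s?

n is int; s is str

int, str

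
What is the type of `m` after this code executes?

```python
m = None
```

None has type NoneType

NoneType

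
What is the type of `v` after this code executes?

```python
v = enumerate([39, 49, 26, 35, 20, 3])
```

enumerate() returns an enumerate iterator object

enumerate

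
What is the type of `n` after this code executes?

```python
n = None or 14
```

'or' with None returns the other value (14, int)

int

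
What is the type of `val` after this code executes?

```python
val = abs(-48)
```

abs() of int returns int

int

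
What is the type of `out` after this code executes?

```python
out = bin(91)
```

bin() returns str representation

str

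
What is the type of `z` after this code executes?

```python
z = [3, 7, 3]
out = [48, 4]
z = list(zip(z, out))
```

list(zip(...)) returns a list of tuples

list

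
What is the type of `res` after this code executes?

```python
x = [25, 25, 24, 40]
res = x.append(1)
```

list.append() returns None (mutates in place)

NoneType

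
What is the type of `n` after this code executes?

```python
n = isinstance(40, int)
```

isinstance() returns bool

bool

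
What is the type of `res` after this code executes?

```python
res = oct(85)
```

oct() returns str representation

str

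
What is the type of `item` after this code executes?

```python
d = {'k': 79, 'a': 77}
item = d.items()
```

dict.items() returns a dict_items view

dict_items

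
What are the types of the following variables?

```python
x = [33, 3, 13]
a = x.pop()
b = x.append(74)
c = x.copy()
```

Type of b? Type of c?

list.append() returns None; list.copy() returns list

NoneType, list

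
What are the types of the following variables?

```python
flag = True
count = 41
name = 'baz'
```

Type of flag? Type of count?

flag is bool; count is int

bool, int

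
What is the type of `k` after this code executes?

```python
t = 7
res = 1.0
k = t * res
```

int * float returns float (7 * 1.0 = 7.0)

float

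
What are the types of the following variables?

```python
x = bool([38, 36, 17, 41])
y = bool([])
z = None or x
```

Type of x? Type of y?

bool() returns bool; bool() returns bool

bool, bool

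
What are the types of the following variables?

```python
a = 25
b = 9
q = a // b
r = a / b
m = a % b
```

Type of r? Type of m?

int / int returns float; int % int returns int

float, int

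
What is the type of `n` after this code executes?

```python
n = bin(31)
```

bin() returns str representation

str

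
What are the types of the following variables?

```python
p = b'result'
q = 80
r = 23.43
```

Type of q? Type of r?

q is int; r is float

int, float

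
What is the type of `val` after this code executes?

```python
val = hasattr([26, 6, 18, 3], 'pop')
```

hasattr() returns bool

bool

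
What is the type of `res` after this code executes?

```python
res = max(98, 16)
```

max() of ints returns int

int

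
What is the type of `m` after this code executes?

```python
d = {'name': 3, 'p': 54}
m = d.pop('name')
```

dict.pop() returns the value (int)

int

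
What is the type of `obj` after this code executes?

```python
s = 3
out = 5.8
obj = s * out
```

int * float returns float (3 * 5.8 = 17.4)

float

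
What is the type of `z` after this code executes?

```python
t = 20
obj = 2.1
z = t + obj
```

int + float returns float (20 + 2.1 = 22.1)

float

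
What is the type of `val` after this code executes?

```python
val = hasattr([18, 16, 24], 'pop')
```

hasattr() returns bool

bool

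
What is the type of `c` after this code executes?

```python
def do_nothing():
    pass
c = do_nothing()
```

A function with no return statement returns None

NoneType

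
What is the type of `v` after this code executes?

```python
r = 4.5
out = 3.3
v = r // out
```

float // float returns float (floor division preserves float type)

float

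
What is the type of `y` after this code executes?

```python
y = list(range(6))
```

list(range(...)) returns list

list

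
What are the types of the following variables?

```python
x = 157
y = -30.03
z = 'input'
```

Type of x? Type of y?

x is int; y is float

int, float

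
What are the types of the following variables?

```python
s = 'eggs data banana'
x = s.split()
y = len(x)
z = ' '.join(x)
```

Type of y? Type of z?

len() returns int; str.join() returns str

int, str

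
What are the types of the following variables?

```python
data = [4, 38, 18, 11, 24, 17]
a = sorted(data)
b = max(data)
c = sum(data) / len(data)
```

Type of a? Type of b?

sorted() returns list; max of ints returns int

list, int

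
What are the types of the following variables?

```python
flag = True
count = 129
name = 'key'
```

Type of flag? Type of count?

flag is bool; count is int

bool, int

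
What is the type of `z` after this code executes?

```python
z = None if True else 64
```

Ternary: condition is True, if branch (None) taken → NoneType

NoneType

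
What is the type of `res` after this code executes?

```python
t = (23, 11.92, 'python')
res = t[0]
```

Index 0 of tuple is 23 which is int

int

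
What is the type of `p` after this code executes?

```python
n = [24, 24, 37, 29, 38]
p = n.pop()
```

list.pop() returns the popped element (int here)

int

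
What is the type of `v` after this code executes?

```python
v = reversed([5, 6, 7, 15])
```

reversed() on a list returns a list_reverseiterator

list_reverseiterator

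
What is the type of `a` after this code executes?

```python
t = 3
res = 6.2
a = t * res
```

int * float returns float (3 * 6.2 = 18.6)

float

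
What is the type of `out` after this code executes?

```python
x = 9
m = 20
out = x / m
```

int / int always returns float in Python 3 (9 / 20 = 0.45)

float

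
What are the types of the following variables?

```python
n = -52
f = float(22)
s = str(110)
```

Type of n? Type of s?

n is int; s is str

int, str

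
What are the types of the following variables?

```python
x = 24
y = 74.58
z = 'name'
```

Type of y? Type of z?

y is float; z is str

float, str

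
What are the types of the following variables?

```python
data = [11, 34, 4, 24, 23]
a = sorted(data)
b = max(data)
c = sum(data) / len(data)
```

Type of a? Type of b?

sorted() returns list; max of ints returns int

list, int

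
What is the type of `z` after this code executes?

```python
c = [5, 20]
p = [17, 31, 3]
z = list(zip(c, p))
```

list(zip(...)) returns a list of tuples

list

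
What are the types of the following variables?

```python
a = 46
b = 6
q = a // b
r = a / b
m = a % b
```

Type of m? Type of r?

int % int returns int; int / int returns float

int, float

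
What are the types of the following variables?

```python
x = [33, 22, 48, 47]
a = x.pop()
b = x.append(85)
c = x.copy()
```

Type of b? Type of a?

list.append() returns None; list.pop() returns the element (int)

NoneType, int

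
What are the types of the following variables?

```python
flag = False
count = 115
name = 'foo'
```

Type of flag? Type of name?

flag is bool; name is str

bool, str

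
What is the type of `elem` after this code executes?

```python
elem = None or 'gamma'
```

'or' with None returns the other value ('gamma', str)

str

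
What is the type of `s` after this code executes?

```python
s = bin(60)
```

bin() returns str representation

str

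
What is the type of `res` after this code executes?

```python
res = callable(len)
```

callable() returns bool

bool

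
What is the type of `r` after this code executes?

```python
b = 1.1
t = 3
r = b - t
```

float - int returns float (1.1 - 3 = -1.9)

float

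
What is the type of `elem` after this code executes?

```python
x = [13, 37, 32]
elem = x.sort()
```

list.sort() returns None (sorts in place)

NoneType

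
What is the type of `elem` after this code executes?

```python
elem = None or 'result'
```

'or' with None returns the other value ('result', str)

str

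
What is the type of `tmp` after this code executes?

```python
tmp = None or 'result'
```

'or' with None returns the other value ('result', str)

str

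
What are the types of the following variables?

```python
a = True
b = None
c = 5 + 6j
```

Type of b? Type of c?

b is NoneType; c is complex

NoneType, complex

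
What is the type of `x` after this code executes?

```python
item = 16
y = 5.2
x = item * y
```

int * float returns float (16 * 5.2 = 83.2)

float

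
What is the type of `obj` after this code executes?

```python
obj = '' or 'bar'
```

'or' returns first truthy value ('bar', which is str)

str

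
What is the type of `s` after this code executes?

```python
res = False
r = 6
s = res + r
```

bool + int returns int (False is 0, so 0 + 6 = 6)

int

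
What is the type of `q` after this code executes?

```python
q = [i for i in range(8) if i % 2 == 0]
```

A list comprehension [...] produces a list

list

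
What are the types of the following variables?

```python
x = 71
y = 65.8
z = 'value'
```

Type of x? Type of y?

x is int; y is float

int, float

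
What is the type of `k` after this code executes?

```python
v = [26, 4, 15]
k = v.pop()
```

list.pop() returns the popped element (int here)

int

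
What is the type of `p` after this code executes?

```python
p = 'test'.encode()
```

str.encode() returns bytes

bytes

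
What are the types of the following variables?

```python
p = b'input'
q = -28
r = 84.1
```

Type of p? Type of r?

p is bytes; r is float

bytes, float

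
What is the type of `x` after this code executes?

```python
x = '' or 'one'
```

'or' returns first truthy value ('one', which is str)

str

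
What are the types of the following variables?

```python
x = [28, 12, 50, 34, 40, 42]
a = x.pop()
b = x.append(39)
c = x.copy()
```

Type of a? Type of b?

list.pop() returns the element (int); list.append() returns None

int, NoneType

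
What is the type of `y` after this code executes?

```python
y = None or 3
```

'or' with None returns the other value (3, int)

int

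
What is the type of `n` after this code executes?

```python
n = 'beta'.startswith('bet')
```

str.startswith() returns bool

bool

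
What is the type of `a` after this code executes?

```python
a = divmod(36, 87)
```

divmod() returns a tuple (quotient, remainder)

tuple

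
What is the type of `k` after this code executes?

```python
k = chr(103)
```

chr() returns str (single character)

str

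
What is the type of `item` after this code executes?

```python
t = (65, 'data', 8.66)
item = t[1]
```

Index 1 of tuple is 'data' which is str

str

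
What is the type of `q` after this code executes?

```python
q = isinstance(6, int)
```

isinstance() returns bool

bool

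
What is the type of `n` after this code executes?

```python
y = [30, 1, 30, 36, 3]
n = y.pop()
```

list.pop() returns the popped element (int here)

int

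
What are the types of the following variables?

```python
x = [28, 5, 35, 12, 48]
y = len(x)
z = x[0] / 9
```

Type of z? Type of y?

int / int returns float; len() returns int

float, int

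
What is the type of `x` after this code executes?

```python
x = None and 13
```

'and' returns first falsy value (None)

NoneType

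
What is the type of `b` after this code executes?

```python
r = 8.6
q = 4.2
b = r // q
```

float // float returns float (floor division preserves float type)

float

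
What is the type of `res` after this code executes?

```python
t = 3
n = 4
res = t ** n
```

int ** positive int returns int (3 ** 4 = 81)

int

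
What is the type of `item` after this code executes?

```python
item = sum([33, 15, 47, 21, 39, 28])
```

sum() of ints returns int

int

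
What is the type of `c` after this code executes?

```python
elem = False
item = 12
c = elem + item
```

bool + int returns int (False is 0, so 0 + 12 = 12)

int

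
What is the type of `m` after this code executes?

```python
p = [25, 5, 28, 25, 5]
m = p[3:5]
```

Slicing a list always returns a list

list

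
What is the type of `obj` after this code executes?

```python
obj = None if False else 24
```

Ternary: condition is False, else branch (24) taken → int

int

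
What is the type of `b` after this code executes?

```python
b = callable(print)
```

callable() returns bool

bool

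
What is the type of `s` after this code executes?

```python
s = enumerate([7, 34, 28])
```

enumerate() returns an enumerate iterator object

enumerate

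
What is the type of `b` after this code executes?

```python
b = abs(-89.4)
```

abs() of float returns float

float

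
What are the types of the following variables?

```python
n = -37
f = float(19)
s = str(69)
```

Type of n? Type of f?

n is int; f is float

int, float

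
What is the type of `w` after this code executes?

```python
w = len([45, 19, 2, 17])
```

len() always returns int

int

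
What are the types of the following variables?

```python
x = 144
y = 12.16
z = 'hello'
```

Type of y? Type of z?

y is float; z is str

float, str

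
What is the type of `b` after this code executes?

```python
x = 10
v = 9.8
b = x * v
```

int * float returns float (10 * 9.8 = 98.0)

float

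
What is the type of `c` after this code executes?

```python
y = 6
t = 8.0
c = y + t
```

int + float returns float (6 + 8.0 = 14.0)

float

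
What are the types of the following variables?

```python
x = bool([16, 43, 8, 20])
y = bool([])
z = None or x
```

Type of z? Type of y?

None or <bool> returns the bool; bool() returns bool

bool, bool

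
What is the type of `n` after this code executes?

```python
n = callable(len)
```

callable() returns bool

bool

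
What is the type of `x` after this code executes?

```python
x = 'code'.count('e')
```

str.count() returns int

int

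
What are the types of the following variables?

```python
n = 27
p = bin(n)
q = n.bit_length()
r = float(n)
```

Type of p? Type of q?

bin() returns str; int.bit_length() returns int

str, int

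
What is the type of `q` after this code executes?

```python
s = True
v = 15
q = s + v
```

bool + int returns int (True is 1, so 1 + 15 = 16)

int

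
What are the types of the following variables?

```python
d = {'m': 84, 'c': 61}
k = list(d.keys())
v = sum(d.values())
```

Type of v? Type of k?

sum of int values returns int; list(...) returns list

int, list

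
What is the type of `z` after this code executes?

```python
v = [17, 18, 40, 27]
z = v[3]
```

Indexing a list of ints returns int (v[3] = 27)

int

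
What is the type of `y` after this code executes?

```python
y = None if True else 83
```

Ternary: condition is True, if branch (None) taken → NoneType

NoneType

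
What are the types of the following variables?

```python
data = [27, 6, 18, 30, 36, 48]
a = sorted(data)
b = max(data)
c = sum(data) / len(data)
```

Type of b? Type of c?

max of ints returns int; int / int returns float

int, float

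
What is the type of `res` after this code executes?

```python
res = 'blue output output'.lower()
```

str.lower() returns str

str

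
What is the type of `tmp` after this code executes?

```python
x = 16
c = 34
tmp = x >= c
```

Comparison operators return bool

bool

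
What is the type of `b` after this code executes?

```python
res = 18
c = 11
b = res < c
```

Comparison operators return bool

bool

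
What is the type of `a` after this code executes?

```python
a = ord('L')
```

ord() returns int (Unicode code point)

int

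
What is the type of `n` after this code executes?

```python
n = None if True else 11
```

Ternary: condition is True, if branch (None) taken → NoneType

NoneType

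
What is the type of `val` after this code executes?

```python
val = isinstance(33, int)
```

isinstance() returns bool

bool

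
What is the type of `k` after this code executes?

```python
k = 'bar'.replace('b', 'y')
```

str.replace() returns str

str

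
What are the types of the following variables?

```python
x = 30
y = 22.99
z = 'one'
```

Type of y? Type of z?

y is float; z is str

float, str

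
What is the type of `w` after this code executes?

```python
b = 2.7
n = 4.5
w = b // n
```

float // float returns float (floor division preserves float type)

float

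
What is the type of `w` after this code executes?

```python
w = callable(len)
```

callable() returns bool

bool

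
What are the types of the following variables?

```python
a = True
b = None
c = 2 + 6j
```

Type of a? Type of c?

a is bool; c is complex

bool, complex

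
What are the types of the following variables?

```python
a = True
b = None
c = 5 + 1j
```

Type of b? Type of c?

b is NoneType; c is complex

NoneType, complex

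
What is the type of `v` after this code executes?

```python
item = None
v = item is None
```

'is' comparison returns bool

bool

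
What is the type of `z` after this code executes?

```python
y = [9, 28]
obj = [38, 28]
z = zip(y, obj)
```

zip() returns a zip iterator object

zip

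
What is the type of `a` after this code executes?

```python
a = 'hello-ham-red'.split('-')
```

str.split() returns list

list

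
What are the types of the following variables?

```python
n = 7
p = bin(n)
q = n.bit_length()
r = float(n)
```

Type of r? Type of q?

float() returns float; int.bit_length() returns int

float, int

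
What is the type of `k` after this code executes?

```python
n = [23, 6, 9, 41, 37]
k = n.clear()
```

list.clear() returns None

NoneType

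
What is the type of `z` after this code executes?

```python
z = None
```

None has type NoneType

NoneType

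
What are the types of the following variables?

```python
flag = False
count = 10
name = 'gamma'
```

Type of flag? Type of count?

flag is bool; count is int

bool, int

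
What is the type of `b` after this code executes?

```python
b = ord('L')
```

ord() returns int (Unicode code point)

int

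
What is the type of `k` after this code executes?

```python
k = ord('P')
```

ord() returns int (Unicode code point)

int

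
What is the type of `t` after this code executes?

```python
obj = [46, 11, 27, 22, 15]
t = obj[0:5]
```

Slicing a list always returns a list

list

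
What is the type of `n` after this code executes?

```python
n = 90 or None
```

'or' returns first truthy value (90, int)

int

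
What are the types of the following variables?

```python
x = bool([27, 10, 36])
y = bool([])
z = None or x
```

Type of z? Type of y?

None or <bool> returns the bool; bool() returns bool

bool, bool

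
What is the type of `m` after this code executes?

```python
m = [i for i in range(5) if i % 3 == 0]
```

A list comprehension [...] produces a list

list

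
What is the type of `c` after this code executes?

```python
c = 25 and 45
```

'and' returns the last value when all truthy (45, which is int)

int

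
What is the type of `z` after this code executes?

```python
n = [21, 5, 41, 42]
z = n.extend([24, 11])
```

list.extend() returns None

NoneType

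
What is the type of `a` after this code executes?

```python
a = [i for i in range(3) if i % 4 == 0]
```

A list comprehension [...] produces a list

list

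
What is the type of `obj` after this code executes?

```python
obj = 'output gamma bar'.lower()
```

str.lower() returns str

str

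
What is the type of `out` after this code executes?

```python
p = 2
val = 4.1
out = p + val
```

int + float returns float (2 + 4.1 = 6.1)

float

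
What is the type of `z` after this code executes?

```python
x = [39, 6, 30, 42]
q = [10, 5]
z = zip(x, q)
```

zip() returns a zip iterator object

zip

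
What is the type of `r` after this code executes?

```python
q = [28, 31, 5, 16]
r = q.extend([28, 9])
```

list.extend() returns None

NoneType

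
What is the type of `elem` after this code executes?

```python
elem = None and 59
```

'and' returns first falsy value (None)

NoneType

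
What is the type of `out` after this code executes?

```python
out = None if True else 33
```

Ternary: condition is True, if branch (None) taken → NoneType

NoneType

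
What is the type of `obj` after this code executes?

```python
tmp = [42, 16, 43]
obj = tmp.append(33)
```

list.append() returns None (mutates in place)

NoneType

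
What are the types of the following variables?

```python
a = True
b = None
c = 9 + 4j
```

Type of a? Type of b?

a is bool; b is NoneType

bool, NoneType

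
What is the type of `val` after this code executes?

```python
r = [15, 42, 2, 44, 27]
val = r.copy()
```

list.copy() returns list

list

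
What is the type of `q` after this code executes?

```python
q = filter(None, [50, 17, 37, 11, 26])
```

filter() returns a filter iterator object

filter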